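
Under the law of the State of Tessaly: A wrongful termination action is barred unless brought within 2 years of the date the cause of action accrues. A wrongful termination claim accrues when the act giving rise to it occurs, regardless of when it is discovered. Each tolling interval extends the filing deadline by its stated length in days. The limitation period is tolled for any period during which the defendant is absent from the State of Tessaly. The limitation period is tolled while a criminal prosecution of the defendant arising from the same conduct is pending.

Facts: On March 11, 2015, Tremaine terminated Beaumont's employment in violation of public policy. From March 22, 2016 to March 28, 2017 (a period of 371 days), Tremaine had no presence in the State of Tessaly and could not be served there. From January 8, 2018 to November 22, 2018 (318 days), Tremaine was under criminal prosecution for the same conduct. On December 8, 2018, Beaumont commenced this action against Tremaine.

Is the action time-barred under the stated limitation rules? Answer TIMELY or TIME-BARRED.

The claim accrued on March 11, 2015, when the wrongful act occurred.
2 years from March 11, 2015 is March 11, 2017.
The defendant's absence from the jurisdiction from March 22, 2016 to March 28, 2017 tolled the period for 371 days, extending the deadline to March 17, 2018.
Because the pending criminal prosecution ran from January 8, 2018 to November 22, 2018, the deadline is extended by 318 days to January 29, 2019.
Beaumont filed on December 8, 2018, before the January 29, 2019 deadline, so the action is timely.

TIMELY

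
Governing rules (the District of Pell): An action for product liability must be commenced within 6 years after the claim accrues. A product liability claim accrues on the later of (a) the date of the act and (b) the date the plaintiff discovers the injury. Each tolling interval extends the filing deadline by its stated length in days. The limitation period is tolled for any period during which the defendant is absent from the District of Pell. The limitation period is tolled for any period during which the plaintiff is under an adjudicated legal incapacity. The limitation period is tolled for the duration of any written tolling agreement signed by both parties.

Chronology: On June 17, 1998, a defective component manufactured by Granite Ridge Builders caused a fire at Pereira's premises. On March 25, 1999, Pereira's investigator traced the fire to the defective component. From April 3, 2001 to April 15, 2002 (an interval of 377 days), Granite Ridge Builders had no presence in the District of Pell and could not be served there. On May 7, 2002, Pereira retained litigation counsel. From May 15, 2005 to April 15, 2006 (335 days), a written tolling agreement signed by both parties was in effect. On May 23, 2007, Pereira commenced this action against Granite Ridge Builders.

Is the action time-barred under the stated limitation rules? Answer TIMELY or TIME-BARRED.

TIME-BARRED

Because discovery on March 25, 1999 post-dates the June 17, 1998 act, accrual under the later-of rule falls on March 25, 1999.
Adding the 6 years base period to March 25, 1999 gives a deadline of March 25, 2005, before any tolling.
The period was tolled for 377 days by the defendant's absence from the jurisdiction (April 3, 2001 to April 15, 2002), pushing the deadline to April 6, 2006.
The period was tolled for 335 days by the written tolling agreement (May 15, 2005 to April 15, 2006), pushing the deadline to March 7, 2007.
None of the other events listed affects the running of the period under the stated rules.
Pereira filed on May 23, 2007, after the March 7, 2007 deadline, so the action is time-barred.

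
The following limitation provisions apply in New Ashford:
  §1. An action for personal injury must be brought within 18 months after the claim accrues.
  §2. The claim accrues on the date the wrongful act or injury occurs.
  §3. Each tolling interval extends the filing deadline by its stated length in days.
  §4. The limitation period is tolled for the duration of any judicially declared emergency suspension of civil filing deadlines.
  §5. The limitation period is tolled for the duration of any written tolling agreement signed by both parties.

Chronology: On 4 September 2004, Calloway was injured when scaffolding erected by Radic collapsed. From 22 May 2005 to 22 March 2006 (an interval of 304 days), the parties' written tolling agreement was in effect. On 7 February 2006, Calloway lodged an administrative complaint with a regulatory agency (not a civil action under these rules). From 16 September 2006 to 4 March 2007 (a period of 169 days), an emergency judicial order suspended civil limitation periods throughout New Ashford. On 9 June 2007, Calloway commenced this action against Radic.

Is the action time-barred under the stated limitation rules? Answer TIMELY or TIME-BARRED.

The claim accrued on 4 September 2004, when the wrongful act occurred.
Adding the 18 months base period to 4 September 2004 gives a deadline of 4 March 2006, before any tolling.
The period was tolled for 304 days by the written tolling agreement (22 May 2005 to 22 March 2006), pushing the deadline to 2 January 2007.
Because the emergency suspension of filing deadlines ran from 16 September 2006 to 4 March 2007, the deadline is extended by 169 days to 20 June 2007.
None of the other events listed affects the running of the period under the stated rules.
Filing on 9 June 2007 beat the 20 June 2007 deadline — the action is timely.

TIMELY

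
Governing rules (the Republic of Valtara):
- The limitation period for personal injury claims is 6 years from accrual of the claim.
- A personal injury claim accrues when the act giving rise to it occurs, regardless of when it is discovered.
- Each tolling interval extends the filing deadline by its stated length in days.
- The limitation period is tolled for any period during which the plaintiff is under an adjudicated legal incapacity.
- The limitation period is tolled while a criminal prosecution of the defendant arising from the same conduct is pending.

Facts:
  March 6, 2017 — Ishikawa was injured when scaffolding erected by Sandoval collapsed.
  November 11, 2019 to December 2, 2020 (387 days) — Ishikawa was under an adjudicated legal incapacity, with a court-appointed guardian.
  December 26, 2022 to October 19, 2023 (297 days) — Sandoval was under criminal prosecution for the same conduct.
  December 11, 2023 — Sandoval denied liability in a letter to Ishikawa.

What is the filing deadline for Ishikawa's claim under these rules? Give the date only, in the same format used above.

January 18, 2025

The claim accrued on March 6, 2017, the date of the act.
Adding the 6 years base period to March 6, 2017 gives a deadline of March 6, 2023, before any tolling.
The plaintiff's legal incapacity from November 11, 2019 to December 2, 2020 tolled the period for 387 days, extending the deadline to March 27, 2024.
Because the pending criminal prosecution ran from December 26, 2022 to October 19, 2023, the deadline is extended by 297 days to January 18, 2025.
The other events in the timeline have no effect on the limitation period under the stated rules.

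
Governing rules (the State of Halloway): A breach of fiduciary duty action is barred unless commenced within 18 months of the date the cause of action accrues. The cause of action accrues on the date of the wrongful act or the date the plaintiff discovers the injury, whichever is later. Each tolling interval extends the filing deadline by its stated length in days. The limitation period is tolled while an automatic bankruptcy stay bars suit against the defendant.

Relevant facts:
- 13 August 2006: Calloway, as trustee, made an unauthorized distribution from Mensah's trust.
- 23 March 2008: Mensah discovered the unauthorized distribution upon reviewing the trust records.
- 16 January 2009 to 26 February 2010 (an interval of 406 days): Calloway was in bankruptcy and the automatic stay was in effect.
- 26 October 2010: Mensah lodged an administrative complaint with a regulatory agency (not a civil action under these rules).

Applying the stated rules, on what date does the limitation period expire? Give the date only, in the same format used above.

Taking the later of the act (13 August 2006) and discovery (23 March 2008), the claim accrued on 23 March 2008.
18 months from 23 March 2008 is 23 September 2009.
The automatic bankruptcy stay from 16 January 2009 to 26 February 2010 tolled the period for 406 days, extending the deadline to 3 November 2010.
The other events in the timeline have no effect on the limitation period under the stated rules.

3 November 2010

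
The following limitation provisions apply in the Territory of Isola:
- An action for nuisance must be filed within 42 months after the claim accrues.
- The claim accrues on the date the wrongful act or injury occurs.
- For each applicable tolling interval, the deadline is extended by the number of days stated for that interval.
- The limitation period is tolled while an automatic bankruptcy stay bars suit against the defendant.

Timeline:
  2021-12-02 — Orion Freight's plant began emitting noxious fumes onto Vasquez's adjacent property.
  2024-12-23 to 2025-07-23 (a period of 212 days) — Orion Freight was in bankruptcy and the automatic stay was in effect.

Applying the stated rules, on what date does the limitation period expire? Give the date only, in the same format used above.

The claim accrued on 2021-12-02, when the wrongful act occurred.
The untolled deadline — 42 months after 2021-12-02 — is 2025-06-02.
Because the automatic bankruptcy stay ran from 2024-12-23 to 2025-07-23, the deadline is extended by 212 days to 2025-12-31.

2025-12-31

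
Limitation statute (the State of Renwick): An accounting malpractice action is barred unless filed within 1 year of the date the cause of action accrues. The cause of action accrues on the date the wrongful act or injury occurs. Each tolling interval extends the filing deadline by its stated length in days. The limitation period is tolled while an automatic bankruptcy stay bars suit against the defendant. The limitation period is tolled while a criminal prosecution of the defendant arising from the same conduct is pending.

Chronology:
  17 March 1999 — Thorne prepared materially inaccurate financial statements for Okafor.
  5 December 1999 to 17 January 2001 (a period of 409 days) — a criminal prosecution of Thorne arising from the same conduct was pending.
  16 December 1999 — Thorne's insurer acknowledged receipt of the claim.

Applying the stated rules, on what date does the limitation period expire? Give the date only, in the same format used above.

The limitation period began to run on 17 March 1999.
1 year from 17 March 1999 is 17 March 2000.
Because the pending criminal prosecution ran from 5 December 1999 to 17 January 2001, the deadline is extended by 409 days to 30 April 2001.
Nothing else in the chronology tolls or restarts the period.

30 April 2001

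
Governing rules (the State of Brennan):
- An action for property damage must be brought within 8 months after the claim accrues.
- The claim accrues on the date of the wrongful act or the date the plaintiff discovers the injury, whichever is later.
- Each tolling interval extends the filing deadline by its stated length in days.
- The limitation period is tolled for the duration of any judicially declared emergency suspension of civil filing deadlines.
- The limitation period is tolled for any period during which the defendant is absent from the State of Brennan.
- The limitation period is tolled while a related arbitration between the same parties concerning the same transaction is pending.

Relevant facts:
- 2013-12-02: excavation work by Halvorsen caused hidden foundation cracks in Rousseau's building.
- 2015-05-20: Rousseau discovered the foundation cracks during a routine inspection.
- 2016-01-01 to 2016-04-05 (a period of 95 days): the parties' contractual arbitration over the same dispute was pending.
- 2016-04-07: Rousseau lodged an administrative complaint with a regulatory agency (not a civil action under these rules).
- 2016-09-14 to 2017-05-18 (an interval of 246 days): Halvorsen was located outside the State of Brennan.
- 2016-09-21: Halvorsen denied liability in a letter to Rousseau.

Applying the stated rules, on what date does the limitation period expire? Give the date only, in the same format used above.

The claim accrued on 2015-05-20 — the later of the 2013-12-02 act and the 2015-05-20 discovery.
The untolled deadline — 8 months after 2015-05-20 — is 2016-01-20.
Because the pending related arbitration ran from 2016-01-01 to 2016-04-05, the deadline is extended by 95 days to 2016-04-24.
The defendant's absence from the jurisdiction starting 2016-09-14 came too late — the period had run on 2016-04-24 — and so does not extend the deadline.
None of the other events listed affects the running of the period under the stated rules.

2016-04-24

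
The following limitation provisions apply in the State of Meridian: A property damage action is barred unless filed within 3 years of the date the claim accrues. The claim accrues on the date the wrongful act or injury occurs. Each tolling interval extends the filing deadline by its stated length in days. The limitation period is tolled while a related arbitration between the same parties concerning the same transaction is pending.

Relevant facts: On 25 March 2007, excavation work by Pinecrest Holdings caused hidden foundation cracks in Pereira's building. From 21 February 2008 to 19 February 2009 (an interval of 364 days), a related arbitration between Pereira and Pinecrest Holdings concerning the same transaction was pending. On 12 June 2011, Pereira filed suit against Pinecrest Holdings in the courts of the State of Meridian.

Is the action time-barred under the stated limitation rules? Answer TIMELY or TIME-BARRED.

TIME-BARRED

The limitation period began to run on 25 March 2007.
3 years from 25 March 2007 is 25 March 2010.
Because the pending related arbitration ran from 21 February 2008 to 19 February 2009, the deadline is extended by 364 days to 24 March 2011.
The 12 June 2011 filing falls after the 24 March 2011 deadline; the claim is time-barred.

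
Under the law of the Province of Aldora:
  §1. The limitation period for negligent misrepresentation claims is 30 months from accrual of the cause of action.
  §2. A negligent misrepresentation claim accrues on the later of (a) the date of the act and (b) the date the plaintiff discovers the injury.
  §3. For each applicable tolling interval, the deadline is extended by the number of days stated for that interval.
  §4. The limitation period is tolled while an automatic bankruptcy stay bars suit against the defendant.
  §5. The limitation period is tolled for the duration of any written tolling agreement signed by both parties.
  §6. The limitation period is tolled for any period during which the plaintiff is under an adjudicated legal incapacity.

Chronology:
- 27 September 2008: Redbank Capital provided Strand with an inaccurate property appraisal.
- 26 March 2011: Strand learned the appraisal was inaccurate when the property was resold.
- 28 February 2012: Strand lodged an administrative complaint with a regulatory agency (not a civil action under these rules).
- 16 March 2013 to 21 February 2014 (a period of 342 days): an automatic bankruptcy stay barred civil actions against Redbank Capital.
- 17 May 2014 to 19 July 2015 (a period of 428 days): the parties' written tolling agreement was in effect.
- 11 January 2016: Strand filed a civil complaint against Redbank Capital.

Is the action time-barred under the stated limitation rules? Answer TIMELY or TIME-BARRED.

TIME-BARRED

Taking the later of the act (27 September 2008) and discovery (26 March 2011), the claim accrued on 26 March 2011.
30 months from 26 March 2011 is 26 September 2013.
The automatic bankruptcy stay from 16 March 2013 to 21 February 2014 tolled the period for 342 days, extending the deadline to 3 September 2014.
Because the written tolling agreement ran from 17 May 2014 to 19 July 2015, the deadline is extended by 428 days to 5 November 2015.
None of the other events listed affects the running of the period under the stated rules.
Strand filed on 11 January 2016, after the 5 November 2015 deadline, so the action is time-barred.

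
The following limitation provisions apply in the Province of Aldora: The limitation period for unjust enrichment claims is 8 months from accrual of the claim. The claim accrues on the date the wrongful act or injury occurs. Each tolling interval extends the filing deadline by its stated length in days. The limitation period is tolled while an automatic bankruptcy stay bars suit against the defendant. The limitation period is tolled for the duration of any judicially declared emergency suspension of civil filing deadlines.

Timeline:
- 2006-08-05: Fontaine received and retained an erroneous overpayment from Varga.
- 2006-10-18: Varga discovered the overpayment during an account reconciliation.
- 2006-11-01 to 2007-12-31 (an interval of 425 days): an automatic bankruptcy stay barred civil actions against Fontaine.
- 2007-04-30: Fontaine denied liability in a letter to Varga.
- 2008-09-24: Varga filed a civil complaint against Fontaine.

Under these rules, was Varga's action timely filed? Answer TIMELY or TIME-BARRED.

TIME-BARRED

Accrual is governed by the date of the act, so the period began to run on 2006-08-05; the later discovery on 2006-10-18 is irrelevant under the stated rule.
Adding the 8 months base period to 2006-08-05 gives a deadline of 2007-04-05, before any tolling.
Because the automatic bankruptcy stay ran from 2006-11-01 to 2007-12-31, the deadline is extended by 425 days to 2008-06-03.
The other events in the timeline have no effect on the limitation period under the stated rules.
Varga filed on 2008-09-24, after the 2008-06-03 deadline, so the action is time-barred.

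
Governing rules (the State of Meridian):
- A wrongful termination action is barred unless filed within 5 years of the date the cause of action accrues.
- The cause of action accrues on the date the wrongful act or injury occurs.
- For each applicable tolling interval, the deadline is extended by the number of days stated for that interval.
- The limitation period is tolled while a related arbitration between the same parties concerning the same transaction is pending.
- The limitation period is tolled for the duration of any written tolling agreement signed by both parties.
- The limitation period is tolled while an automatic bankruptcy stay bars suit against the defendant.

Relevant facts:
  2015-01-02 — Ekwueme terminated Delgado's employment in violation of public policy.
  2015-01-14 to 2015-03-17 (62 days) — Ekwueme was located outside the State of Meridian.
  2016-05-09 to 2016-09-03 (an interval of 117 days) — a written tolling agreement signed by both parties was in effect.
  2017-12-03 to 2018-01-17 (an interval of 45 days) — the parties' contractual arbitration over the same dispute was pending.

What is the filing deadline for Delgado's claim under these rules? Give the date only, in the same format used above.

The cause of action accrued on 2015-01-02, the date of the act.
5 years from 2015-01-02 is 2020-01-02.
The period was tolled for 117 days by the written tolling agreement (2016-05-09 to 2016-09-03), pushing the deadline to 2020-04-28.
Because the pending related arbitration ran from 2017-12-03 to 2018-01-17, the deadline is extended by 45 days to 2020-06-12.
The defendant's absence from the jurisdiction from 2015-01-14 to 2015-03-17 does not toll the period, because no stated rule makes the defendant's absence a tolling event.

2020-06-12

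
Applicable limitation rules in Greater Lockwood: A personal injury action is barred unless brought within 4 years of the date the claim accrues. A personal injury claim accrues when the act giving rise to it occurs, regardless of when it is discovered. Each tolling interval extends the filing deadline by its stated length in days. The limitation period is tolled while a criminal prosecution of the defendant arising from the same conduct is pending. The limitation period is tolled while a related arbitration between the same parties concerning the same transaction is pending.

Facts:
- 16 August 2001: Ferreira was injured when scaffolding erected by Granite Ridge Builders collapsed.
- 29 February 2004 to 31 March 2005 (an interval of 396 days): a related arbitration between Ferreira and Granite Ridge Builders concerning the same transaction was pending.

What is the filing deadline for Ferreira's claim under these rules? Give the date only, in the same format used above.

16 September 2006

The claim accrued on 16 August 2001, the date of the act.
4 years from 16 August 2001 is 16 August 2005.
Because the pending related arbitration ran from 29 February 2004 to 31 March 2005, the deadline is extended by 396 days to 16 September 2006.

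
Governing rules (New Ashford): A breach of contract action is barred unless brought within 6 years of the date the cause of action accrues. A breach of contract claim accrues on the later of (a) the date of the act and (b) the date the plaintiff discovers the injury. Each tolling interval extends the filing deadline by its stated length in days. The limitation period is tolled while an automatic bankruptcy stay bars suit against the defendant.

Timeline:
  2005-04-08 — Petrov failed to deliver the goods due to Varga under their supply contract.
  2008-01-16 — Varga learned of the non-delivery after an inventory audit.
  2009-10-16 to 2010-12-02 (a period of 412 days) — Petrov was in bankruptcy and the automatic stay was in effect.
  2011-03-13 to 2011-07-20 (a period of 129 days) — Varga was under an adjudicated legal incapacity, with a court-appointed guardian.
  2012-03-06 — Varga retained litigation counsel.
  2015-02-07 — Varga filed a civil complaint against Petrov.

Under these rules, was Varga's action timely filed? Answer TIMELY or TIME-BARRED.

Because discovery on 2008-01-16 post-dates the 2005-04-08 act, accrual under the later-of rule falls on 2008-01-16.
6 years from 2008-01-16 is 2014-01-16.
The automatic bankruptcy stay from 2009-10-16 to 2010-12-02 tolled the period for 412 days, extending the deadline to 2015-03-04.
The plaintiff's legal incapacity from 2011-03-13 to 2011-07-20 does not toll the period, because no stated rule makes the plaintiff's incapacity a tolling event.
The other events in the timeline have no effect on the limitation period under the stated rules.
Varga filed on 2015-02-07, before the 2015-03-04 deadline, so the action is timely.

TIMELY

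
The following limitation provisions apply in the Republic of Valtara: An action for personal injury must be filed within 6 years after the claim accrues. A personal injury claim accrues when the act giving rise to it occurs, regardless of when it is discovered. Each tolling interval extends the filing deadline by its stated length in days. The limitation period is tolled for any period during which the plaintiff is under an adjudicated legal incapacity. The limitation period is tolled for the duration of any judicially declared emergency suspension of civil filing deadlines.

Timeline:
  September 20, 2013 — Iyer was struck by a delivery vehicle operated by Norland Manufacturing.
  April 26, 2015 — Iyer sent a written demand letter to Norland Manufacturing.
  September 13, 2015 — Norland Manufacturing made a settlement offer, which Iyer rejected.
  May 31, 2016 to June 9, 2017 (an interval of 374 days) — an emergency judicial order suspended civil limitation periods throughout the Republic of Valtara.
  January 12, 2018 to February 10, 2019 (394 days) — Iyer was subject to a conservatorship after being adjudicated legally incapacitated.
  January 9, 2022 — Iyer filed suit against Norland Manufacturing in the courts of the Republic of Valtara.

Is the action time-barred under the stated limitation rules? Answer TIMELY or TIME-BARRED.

TIME-BARRED

The claim accrued on September 20, 2013, when the wrongful act occurred.
Adding the 6 years base period to September 20, 2013 gives a deadline of September 20, 2019, before any tolling.
The period was tolled for 374 days by the emergency suspension of filing deadlines (May 31, 2016 to June 9, 2017), pushing the deadline to September 28, 2020.
Because the plaintiff's legal incapacity ran from January 12, 2018 to February 10, 2019, the deadline is extended by 394 days to October 27, 2021.
None of the other events listed affects the running of the period under the stated rules.
The January 9, 2022 filing falls after the October 27, 2021 deadline; the claim is time-barred.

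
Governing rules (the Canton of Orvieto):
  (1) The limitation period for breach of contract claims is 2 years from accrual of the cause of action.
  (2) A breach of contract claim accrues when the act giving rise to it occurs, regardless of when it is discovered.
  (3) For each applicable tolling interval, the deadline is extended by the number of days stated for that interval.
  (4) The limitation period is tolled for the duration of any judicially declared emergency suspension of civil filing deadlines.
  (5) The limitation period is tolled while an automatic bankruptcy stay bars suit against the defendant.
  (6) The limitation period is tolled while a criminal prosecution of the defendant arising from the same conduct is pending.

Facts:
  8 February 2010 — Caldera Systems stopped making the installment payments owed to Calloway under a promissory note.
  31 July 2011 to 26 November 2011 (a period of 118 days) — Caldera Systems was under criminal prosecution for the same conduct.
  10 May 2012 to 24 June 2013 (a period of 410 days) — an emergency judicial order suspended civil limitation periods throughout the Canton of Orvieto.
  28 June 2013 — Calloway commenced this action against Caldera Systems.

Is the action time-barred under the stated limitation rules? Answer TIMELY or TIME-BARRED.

TIMELY

The limitation period began to run on 8 February 2010.
The untolled deadline — 2 years after 8 February 2010 — is 8 February 2012.
The period was tolled for 118 days by the pending criminal prosecution (31 July 2011 to 26 November 2011), pushing the deadline to 5 June 2012.
The emergency suspension of filing deadlines from 10 May 2012 to 24 June 2013 tolled the period for 410 days, extending the deadline to 20 July 2013.
The 28 June 2013 filing precedes the 20 July 2013 deadline; the claim is timely.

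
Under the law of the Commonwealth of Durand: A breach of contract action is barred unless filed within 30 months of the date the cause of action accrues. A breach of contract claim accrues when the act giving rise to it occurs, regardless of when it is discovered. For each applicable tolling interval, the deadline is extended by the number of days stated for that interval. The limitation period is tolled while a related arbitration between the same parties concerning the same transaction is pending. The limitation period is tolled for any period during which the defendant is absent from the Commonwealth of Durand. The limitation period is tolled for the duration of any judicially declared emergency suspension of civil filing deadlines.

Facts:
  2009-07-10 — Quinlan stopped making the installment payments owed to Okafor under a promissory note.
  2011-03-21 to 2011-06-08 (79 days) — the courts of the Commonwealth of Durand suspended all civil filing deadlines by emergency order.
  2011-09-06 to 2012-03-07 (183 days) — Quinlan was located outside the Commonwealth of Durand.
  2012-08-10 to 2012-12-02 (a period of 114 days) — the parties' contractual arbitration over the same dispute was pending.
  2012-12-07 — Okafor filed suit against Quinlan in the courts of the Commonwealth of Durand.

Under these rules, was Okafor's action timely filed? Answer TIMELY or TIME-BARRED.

The claim accrued on 2009-07-10, when the wrongful act occurred.
Adding the 30 months base period to 2009-07-10 gives a deadline of 2012-01-10, before any tolling.
The emergency suspension of filing deadlines from 2011-03-21 to 2011-06-08 tolled the period for 79 days, extending the deadline to 2012-03-29.
The period was tolled for 183 days by the defendant's absence from the jurisdiction (2011-09-06 to 2012-03-07), pushing the deadline to 2012-09-28.
The period was tolled for 114 days by the pending related arbitration (2012-08-10 to 2012-12-02), pushing the deadline to 2013-01-20.
Okafor filed on 2012-12-07, before the 2013-01-20 deadline, so the action is timely.

TIMELY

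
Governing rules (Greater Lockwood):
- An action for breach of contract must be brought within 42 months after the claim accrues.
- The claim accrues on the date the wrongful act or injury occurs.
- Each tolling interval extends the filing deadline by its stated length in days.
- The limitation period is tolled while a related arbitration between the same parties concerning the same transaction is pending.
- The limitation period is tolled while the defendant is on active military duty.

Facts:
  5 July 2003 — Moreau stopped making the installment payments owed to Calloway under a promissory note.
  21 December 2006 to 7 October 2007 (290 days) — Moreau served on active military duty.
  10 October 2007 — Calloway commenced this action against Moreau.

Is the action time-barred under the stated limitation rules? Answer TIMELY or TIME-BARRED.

The limitation period began to run on 5 July 2003.
Adding the 42 months base period to 5 July 2003 gives a deadline of 5 January 2007, before any tolling.
The period was tolled for 290 days by the defendant's active military service (21 December 2006 to 7 October 2007), pushing the deadline to 22 October 2007.
Filing on 10 October 2007 beat the 22 October 2007 deadline — the action is timely.

TIMELY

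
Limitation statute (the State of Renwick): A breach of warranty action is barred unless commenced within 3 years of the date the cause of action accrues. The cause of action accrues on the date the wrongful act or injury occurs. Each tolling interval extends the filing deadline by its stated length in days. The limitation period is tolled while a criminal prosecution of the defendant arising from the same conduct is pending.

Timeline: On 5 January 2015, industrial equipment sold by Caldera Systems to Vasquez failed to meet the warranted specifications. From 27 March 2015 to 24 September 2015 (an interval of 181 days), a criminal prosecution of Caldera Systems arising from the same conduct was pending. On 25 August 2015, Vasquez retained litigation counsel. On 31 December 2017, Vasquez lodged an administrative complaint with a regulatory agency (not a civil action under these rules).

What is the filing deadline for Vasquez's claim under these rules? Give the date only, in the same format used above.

5 July 2018

The claim accrued on 5 January 2015, when the wrongful act occurred.
The untolled deadline — 3 years after 5 January 2015 — is 5 January 2018.
Because the pending criminal prosecution ran from 27 March 2015 to 24 September 2015, the deadline is extended by 181 days to 5 July 2018.
The other events in the timeline have no effect on the limitation period under the stated rules.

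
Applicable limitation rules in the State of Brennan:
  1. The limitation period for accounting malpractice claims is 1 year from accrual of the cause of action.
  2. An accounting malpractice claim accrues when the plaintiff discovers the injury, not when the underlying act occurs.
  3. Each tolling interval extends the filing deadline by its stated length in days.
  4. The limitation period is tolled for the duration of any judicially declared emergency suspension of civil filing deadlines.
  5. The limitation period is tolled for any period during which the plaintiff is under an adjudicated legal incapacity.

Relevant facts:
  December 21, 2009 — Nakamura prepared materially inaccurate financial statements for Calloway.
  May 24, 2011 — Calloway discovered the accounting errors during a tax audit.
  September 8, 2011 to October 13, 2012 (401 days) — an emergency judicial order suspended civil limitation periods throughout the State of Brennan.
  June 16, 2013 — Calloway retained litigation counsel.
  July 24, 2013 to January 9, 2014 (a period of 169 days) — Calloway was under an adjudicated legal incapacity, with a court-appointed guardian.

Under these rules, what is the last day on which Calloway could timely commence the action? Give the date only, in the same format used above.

Accrual is tied to discovery, so the period began on May 24, 2011 rather than on December 21, 2009 when the act occurred.
Adding the 1 year base period to May 24, 2011 gives a deadline of May 24, 2012, before any tolling.
The period was tolled for 401 days by the emergency suspension of filing deadlines (September 8, 2011 to October 13, 2012), pushing the deadline to June 29, 2013.
The plaintiff's legal incapacity from July 24, 2013 to January 9, 2014 began after the period had already run on June 29, 2013, so it has no tolling effect.
The other events in the timeline have no effect on the limitation period under the stated rules.

June 29, 2013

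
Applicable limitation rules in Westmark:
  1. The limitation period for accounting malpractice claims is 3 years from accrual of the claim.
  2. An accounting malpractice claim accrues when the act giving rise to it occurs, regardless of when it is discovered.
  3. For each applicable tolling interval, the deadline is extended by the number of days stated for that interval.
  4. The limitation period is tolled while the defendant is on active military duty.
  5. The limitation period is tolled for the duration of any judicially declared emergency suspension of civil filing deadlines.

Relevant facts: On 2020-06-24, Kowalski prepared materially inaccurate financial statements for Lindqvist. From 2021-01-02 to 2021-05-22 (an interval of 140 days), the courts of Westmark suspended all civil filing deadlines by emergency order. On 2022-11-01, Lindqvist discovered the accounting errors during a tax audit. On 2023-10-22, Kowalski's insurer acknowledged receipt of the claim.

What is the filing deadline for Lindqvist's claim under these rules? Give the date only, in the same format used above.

2023-11-11

Because the rule ties accrual to occurrence, the claim accrued on 2020-06-24, not on the 2022-11-01 discovery date.
The untolled deadline — 3 years after 2020-06-24 — is 2023-06-24.
The period was tolled for 140 days by the emergency suspension of filing deadlines (2021-01-02 to 2021-05-22), pushing the deadline to 2023-11-11.
The other events in the timeline have no effect on the limitation period under the stated rules.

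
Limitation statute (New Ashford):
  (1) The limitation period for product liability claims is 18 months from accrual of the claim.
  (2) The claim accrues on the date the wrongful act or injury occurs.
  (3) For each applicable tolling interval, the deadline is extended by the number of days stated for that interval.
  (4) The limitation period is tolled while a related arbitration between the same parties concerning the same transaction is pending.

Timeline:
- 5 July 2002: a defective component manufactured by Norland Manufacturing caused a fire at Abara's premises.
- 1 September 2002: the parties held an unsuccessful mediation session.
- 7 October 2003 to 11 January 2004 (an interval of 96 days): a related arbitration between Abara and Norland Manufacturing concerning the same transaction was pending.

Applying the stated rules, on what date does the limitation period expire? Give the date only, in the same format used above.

10 April 2004

The claim accrued on 5 July 2002, when the wrongful act occurred.
The untolled deadline — 18 months after 5 July 2002 — is 5 January 2004.
The pending related arbitration from 7 October 2003 to 11 January 2004 tolled the period for 96 days, extending the deadline to 10 April 2004.
The other events in the timeline have no effect on the limitation period under the stated rules.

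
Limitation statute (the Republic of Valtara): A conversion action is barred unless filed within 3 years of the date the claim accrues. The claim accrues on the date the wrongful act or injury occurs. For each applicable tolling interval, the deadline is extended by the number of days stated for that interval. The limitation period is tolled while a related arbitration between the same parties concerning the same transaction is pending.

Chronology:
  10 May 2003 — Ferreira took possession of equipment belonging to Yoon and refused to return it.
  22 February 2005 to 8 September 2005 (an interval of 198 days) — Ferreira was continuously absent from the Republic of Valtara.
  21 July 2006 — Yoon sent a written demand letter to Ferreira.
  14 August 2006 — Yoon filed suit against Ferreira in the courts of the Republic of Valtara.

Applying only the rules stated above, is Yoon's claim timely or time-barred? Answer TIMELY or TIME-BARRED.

The limitation period began to run on 10 May 2003.
The untolled deadline — 3 years after 10 May 2003 — is 10 May 2006.
Although the defendant's absence ran from 22 February 2005 to 8 September 2005, the stated rules do not make that a tolling event, so it is disregarded.
None of the other events listed affects the running of the period under the stated rules.
The 14 August 2006 filing falls after the 10 May 2006 deadline; the claim is time-barred.

TIME-BARRED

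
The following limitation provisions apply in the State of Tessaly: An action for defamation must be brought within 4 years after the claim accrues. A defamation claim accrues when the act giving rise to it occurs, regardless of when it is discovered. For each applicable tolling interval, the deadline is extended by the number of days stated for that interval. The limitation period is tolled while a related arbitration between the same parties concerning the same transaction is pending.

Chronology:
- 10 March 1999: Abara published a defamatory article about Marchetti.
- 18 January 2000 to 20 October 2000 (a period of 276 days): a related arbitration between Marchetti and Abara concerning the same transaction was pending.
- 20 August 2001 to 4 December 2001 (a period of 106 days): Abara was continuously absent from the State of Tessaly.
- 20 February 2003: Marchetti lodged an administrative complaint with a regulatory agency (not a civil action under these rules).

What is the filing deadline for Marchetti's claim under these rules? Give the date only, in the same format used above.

The limitation period began to run on 10 March 1999.
4 years from 10 March 1999 is 10 March 2003.
The pending related arbitration from 18 January 2000 to 20 October 2000 tolled the period for 276 days, extending the deadline to 11 December 2003.
The defendant's absence from the jurisdiction from 20 August 2001 to 4 December 2001 does not toll the period, because no stated rule makes the defendant's absence a tolling event.
Nothing else in the chronology tolls or restarts the period.

11 December 2003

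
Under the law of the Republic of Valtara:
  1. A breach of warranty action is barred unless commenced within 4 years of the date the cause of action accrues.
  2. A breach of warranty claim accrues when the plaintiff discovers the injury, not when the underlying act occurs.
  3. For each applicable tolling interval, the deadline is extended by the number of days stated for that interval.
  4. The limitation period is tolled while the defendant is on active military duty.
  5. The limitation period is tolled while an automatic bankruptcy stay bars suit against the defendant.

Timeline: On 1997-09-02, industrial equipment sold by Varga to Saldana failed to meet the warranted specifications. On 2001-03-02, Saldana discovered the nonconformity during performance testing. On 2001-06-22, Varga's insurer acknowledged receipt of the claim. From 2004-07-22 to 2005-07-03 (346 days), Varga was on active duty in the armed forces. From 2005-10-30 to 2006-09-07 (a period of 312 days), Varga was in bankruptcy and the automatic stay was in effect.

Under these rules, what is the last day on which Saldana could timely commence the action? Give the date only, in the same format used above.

2006-12-20

Accrual is tied to discovery, so the period began on 2001-03-02 rather than on 1997-09-02 when the act occurred.
4 years from 2001-03-02 is 2005-03-02.
The period was tolled for 346 days by the defendant's active military service (2004-07-22 to 2005-07-03), pushing the deadline to 2006-02-11.
The period was tolled for 312 days by the automatic bankruptcy stay (2005-10-30 to 2006-09-07), pushing the deadline to 2006-12-20.
None of the other events listed affects the running of the period under the stated rules.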